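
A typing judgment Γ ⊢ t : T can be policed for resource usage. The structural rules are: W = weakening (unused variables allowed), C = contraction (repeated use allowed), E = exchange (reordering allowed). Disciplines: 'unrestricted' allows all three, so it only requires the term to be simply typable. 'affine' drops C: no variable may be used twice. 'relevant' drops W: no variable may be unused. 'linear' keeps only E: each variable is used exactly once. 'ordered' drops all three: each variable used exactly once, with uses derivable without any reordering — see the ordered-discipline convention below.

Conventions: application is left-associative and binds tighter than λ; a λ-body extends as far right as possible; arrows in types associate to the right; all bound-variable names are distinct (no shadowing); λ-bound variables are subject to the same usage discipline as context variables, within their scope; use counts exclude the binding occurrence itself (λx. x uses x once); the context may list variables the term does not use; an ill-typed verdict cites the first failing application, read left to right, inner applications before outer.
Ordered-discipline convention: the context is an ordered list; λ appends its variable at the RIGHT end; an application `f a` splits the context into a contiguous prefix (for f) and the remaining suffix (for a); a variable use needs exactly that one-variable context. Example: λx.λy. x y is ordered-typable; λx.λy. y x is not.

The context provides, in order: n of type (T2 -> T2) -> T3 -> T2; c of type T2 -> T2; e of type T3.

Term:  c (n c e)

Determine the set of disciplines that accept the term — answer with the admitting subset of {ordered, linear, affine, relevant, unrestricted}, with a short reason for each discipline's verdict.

admitted in: relevant, unrestricted
variable uses: n: 1; c: 2; e: 1
order of uses: c, n, c, e
typing: well-typed at T2
ordered: ✗, c ×2 used more than once (contraction)
linear: ✗, c ×2 used more than once (contraction)
affine: ✗, c ×2 used more than once (contraction)
relevant: ✓, none of n, c, e goes unused
unrestricted: ✓, well-typed at T2; no restrictions here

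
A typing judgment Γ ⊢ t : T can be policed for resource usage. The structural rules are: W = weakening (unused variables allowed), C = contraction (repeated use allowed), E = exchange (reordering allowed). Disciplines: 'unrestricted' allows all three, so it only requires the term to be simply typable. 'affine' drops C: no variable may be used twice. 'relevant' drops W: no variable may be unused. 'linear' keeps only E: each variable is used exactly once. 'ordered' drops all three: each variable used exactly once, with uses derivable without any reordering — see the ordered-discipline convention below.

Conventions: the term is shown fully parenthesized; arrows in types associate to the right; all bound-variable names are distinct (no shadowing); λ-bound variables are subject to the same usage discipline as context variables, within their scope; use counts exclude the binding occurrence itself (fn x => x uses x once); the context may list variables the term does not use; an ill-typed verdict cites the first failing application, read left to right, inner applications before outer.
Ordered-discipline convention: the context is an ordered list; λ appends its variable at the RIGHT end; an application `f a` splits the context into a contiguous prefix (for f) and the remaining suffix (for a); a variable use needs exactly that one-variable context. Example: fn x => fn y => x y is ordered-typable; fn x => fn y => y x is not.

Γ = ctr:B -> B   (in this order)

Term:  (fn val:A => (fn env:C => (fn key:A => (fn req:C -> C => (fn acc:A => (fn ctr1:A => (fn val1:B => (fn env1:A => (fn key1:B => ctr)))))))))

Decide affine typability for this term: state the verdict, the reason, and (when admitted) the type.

yes — ctr, val, env, key, req, acc, ctr1, val1, env1, key1: no repeats, contraction unneeded; term : A -> C -> A -> (C -> C) -> A -> A -> B -> A -> B -> B -> B
use counts: ctr: 1×, val (bound): 0×, env (bound): 0×, key (bound): 0×, req (bound): 0×, acc (bound): 0×, ctr1 (bound): 0×, val1 (bound): 0×, env1 (bound): 0×, key1 (bound): 0×
use order (left to right): ctr
typing: ✓ — A -> C -> A -> (C -> C) -> A -> A -> B -> A -> B -> B -> B
all disciplines: ordered ✗, linear ✗, affine ✓, relevant ✗, unrestricted ✓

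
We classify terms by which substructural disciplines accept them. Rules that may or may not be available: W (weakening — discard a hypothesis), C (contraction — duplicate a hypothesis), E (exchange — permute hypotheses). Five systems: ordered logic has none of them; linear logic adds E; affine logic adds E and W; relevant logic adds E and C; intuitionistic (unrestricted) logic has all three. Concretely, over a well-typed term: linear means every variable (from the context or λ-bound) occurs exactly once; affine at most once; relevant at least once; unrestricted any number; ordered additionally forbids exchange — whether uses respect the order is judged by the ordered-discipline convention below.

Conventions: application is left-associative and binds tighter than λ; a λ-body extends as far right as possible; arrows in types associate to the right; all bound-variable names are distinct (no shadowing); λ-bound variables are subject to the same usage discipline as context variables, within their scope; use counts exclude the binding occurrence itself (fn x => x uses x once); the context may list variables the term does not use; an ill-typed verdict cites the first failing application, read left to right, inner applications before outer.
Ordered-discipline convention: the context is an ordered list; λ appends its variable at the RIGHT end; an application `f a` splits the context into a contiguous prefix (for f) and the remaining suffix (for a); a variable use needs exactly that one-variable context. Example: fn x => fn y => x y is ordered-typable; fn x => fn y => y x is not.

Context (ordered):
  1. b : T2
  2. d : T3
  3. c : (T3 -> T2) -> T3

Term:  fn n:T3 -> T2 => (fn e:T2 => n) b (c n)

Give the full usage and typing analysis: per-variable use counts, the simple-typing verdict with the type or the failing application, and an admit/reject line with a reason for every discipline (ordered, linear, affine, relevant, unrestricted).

variable uses: b=1, d=0, c=1, n (bound)=2, e (bound)=0
use order (left to right): n, b, c, n
typing: well-typed at (T3 -> T2) -> T2
ordered: ✗ — n ×2 used more than once (contraction); needs weakening: d, e unused
linear: ✗ — n ×2 used more than once (contraction); needs weakening: d, e unused
affine: ✗ — n ×2 used more than once (contraction)
relevant: ✗ — needs weakening: d, e unused
unrestricted: ✓ — well-typed at (T3 -> T2) -> T2; no restrictions here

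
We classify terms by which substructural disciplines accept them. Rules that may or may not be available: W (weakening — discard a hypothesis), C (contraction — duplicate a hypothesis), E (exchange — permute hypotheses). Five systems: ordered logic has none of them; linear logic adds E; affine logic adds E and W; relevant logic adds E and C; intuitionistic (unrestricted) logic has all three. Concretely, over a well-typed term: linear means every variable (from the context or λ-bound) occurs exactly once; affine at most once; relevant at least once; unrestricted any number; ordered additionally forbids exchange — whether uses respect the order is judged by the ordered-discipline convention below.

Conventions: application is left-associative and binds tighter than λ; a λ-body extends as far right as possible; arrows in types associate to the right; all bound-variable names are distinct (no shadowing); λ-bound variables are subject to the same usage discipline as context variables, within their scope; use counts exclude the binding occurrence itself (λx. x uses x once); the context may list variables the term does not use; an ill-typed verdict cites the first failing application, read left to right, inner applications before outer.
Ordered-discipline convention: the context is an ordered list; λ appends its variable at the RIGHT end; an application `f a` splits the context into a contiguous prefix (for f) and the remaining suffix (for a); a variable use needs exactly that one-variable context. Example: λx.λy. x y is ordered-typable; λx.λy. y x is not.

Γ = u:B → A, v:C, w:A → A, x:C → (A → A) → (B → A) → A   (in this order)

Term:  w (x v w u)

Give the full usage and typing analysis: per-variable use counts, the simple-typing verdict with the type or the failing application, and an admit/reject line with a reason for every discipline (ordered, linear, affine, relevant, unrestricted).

variable uses: u=1, v=1, w=2, x=1
order of uses: w, x, v, w, u
typing: ✓ — A
ordered ✗ (w ×2 used more than once (contraction))
linear ✗ (w ×2 used more than once (contraction))
affine ✗ (w ×2 used more than once (contraction))
relevant ✓ (at least one use each (u, v, w, x))
unrestricted ✓ (type-checks (A) and nothing is barred)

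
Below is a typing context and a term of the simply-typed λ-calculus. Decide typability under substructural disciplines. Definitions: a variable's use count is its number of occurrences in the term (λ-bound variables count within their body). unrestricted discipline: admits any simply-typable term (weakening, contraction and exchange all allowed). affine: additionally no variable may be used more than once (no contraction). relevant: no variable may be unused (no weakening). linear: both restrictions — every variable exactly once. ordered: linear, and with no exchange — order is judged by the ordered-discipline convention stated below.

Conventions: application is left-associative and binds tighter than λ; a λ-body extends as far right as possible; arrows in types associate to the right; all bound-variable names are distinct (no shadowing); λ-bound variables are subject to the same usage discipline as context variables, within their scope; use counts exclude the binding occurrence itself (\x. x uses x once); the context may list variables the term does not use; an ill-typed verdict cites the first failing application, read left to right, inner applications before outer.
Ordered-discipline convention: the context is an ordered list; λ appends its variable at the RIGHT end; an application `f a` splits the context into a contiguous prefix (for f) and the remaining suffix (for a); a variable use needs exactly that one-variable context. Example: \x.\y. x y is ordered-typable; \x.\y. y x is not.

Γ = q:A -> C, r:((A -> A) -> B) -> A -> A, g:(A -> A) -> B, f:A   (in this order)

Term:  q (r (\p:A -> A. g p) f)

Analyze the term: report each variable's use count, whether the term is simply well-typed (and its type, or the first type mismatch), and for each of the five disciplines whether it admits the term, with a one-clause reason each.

use counts: q: 1×, r: 1×, g: 1×, f: 1×, p (λ-bound): 1×
left-to-right use order: q, r, g, p, f
typing: the term checks, with type C
ordered: ✓, q, r, g, f, p: once each, no exchange needed
linear: ✓, single use per variable (q, r, g, f, p)
affine: ✓, q, r, g, f, p: no repeats, contraction unneeded
relevant: ✓, none of q, r, g, f, p goes unused
unrestricted: ✓, simply typable at C; W, C, E all held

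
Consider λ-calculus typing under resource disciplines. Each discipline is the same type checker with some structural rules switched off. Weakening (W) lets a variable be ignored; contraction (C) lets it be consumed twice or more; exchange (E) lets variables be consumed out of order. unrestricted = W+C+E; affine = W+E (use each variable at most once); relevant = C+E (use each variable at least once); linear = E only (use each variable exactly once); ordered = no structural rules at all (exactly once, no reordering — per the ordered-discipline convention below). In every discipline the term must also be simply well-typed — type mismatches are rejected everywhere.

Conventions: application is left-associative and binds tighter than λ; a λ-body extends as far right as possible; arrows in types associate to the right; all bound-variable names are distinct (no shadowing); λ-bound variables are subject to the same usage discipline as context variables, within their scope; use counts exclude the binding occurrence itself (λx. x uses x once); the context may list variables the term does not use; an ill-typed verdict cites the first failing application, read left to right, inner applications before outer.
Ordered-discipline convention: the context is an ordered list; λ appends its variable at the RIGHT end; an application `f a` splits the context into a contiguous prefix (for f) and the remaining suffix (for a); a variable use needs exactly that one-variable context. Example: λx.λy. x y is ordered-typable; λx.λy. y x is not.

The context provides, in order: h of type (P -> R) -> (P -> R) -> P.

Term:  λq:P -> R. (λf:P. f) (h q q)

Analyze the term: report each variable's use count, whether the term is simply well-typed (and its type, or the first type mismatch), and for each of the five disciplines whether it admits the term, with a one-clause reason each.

usage: h: 1, q (λ-bound): 2, f (λ-bound): 1
use order (left to right): f, h, q, q
typing: the term checks, with type (P -> R) -> P
ordered: ✗, needs contraction — q ×2
linear: ✗, needs contraction — q ×2
affine: ✗, needs contraction — q ×2
relevant: ✓, every one of h, q, f appears
unrestricted: ✓, type-checks ((P -> R) -> P) and nothing is barred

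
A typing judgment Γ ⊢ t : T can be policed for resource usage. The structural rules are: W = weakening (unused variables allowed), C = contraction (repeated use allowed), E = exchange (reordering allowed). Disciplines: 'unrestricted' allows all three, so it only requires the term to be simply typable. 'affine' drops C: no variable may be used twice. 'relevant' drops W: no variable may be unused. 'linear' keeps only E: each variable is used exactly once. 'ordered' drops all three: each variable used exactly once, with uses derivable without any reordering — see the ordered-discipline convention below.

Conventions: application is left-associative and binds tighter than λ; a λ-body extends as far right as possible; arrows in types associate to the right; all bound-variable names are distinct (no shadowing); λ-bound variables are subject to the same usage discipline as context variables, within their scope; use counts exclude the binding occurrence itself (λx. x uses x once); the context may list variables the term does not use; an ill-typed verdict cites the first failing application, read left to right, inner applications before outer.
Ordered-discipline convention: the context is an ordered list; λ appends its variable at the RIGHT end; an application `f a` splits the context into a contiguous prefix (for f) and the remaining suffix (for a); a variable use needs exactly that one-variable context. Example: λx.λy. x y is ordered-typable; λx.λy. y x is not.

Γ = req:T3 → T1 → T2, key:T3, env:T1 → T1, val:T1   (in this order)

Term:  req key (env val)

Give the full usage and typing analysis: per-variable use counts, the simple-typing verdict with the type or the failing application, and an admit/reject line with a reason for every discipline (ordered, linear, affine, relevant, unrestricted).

usage: req=1, key=1, env=1, val=1
use order (left to right): req, key, env, val
typing: ✓ — T2
ordered: ✓, req, key, env, val once each; derivable with no W/C/E
linear: ✓, each of req, key, env, val used exactly once
affine: ✓, at most one use each (req, key, env, val)
relevant: ✓, none of req, key, env, val goes unused
unrestricted: ✓, well-typed at T2; no restrictions here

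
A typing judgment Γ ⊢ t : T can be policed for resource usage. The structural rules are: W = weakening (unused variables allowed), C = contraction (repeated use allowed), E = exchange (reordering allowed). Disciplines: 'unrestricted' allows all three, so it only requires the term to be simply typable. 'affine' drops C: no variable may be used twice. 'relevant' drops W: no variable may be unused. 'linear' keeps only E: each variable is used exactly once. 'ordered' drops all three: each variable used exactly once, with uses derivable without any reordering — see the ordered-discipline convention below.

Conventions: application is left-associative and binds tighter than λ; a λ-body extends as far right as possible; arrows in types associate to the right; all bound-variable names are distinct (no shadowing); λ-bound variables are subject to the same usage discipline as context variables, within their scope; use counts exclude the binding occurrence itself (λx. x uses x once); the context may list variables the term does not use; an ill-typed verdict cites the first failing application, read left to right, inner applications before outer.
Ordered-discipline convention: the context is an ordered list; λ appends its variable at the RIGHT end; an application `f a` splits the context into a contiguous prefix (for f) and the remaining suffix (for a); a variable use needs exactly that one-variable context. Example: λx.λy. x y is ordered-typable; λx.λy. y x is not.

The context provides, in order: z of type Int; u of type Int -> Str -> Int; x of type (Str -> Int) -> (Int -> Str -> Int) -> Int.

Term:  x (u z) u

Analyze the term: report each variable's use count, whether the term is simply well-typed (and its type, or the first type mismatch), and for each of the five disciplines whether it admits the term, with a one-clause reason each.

counts: z=1; u=2; x=1
uses in reading order: x, u, z, u
typing: well-typed at Int
ordered: ✗ — needs contraction — u ×2
linear: ✗ — needs contraction — u ×2
affine: ✗ — needs contraction — u ×2
relevant: ✓ — at least one use each (z, u, x)
unrestricted: ✓ — simply typable at Int; W, C, E all held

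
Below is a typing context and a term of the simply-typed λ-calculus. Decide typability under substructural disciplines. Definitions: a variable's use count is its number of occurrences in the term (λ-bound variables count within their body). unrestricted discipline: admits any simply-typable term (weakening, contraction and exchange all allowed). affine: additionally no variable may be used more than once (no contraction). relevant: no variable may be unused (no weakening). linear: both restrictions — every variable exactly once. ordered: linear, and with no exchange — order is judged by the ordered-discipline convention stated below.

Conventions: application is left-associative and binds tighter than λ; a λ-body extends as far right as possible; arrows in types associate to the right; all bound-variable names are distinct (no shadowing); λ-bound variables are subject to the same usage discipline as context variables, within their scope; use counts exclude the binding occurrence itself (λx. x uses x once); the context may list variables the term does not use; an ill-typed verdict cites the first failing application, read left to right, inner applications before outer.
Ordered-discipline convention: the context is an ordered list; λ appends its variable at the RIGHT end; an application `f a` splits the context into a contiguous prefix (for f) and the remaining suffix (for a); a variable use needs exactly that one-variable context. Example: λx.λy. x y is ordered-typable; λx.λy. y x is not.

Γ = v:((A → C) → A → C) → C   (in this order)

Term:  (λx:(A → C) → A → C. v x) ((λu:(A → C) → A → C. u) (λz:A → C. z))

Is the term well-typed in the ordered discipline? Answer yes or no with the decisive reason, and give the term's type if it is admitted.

yes — single-use (v, x, u, z), ordered derivation ok; term : C
variable uses: v=1, x (λ-bound)=1, u (λ-bound)=1, z (λ-bound)=1
use order (left to right): v, x, u, z
typing: well-typed at C
summary: ordered ✓; linear ✓; affine ✓; relevant ✓; unrestricted ✓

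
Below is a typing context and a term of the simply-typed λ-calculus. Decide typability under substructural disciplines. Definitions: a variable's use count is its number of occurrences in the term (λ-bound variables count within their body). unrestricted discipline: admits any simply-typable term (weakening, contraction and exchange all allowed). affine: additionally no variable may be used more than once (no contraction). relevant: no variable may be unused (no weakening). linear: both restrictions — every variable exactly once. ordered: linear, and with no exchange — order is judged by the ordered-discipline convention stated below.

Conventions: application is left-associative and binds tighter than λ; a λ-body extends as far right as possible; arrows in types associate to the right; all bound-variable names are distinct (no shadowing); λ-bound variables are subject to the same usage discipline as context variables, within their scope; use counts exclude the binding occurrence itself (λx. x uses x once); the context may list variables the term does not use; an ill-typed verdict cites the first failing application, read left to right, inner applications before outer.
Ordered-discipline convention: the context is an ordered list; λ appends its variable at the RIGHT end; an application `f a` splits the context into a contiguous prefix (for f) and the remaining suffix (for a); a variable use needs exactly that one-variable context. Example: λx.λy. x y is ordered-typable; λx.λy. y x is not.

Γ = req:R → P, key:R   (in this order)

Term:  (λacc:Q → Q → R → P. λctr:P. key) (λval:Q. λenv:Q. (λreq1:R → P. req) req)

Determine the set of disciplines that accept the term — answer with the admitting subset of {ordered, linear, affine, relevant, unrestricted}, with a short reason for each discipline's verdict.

admitting disciplines: unrestricted
usage: req: 2×, key: 1×, acc (λ-bound): 0×, ctr (λ-bound): 0×, val (λ-bound): 0×, env (λ-bound): 0×, req1 (λ-bound): 0×
uses in reading order: key, req, req
typing: the term checks, with type P → R
ordered ✗ (uses contraction: req ×2; acc, ctr, val, env, req1 never used (weakening))
linear ✗ (uses contraction: req ×2; acc, ctr, val, env, req1 never used (weakening))
affine ✗ (uses contraction: req ×2)
relevant ✗ (acc, ctr, val, env, req1 never used (weakening))
unrestricted ✓ (typability at P → R is all that's needed)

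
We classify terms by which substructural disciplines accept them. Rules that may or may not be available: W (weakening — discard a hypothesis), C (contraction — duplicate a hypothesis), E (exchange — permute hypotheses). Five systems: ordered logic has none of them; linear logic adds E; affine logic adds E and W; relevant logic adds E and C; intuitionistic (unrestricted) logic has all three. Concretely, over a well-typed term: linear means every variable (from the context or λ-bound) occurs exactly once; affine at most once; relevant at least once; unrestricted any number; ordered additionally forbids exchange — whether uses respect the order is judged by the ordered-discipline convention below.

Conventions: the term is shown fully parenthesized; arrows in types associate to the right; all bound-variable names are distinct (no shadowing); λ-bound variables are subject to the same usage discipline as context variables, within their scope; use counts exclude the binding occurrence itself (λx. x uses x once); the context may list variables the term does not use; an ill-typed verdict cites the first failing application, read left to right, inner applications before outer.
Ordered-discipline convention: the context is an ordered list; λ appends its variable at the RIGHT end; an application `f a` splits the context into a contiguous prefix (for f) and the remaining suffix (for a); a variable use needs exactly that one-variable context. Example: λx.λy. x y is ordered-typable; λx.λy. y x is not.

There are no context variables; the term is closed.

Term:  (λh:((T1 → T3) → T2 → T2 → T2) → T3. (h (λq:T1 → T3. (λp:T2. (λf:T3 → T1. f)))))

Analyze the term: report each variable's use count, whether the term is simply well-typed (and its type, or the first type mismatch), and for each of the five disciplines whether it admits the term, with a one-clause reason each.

counts: h (λ-bound): 1×, q (λ-bound): 0×, p (λ-bound): 0×, f (λ-bound): 1×
uses in reading order: h, f
typing: ill-typed: argument of type (T1 → T3) → T2 → (T3 → T1) → T3 → T1 where (T1 → T3) → T2 → T2 → T2 is required
ordered: ✗, not simply typable
linear: ✗, fails simple typing
affine: ✗, a type mismatch blocks all five
relevant: ✗, the type mismatch rejects it
unrestricted: ✗, not simply typable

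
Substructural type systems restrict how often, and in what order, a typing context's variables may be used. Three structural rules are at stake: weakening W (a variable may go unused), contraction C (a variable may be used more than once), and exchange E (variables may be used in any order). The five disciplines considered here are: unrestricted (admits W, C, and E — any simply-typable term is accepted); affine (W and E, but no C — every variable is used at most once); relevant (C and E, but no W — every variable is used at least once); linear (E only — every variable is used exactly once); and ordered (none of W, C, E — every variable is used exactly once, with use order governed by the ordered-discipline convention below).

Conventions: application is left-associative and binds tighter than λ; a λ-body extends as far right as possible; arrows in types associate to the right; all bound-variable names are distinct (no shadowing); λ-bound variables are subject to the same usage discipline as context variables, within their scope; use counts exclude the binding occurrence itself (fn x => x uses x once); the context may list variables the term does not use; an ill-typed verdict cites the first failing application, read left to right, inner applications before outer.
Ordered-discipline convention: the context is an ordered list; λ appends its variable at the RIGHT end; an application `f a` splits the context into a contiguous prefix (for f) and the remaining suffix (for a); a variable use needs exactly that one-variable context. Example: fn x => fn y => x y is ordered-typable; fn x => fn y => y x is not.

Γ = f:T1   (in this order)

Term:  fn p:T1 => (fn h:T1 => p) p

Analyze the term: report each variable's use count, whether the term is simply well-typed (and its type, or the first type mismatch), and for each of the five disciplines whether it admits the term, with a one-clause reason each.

usage: f ×0; p (λ-bound) ×2; h (λ-bound) ×0
left-to-right use order: p, p
typing: ✓ — T1 → T1
ordered ✗ (repeated use of p ×2; f, h never used (weakening))
linear ✗ (repeated use of p ×2; f, h never used (weakening))
affine ✗ (repeated use of p ×2)
relevant ✗ (f, h never used (weakening))
unrestricted ✓ (type-checks (T1 → T1) and nothing is barred)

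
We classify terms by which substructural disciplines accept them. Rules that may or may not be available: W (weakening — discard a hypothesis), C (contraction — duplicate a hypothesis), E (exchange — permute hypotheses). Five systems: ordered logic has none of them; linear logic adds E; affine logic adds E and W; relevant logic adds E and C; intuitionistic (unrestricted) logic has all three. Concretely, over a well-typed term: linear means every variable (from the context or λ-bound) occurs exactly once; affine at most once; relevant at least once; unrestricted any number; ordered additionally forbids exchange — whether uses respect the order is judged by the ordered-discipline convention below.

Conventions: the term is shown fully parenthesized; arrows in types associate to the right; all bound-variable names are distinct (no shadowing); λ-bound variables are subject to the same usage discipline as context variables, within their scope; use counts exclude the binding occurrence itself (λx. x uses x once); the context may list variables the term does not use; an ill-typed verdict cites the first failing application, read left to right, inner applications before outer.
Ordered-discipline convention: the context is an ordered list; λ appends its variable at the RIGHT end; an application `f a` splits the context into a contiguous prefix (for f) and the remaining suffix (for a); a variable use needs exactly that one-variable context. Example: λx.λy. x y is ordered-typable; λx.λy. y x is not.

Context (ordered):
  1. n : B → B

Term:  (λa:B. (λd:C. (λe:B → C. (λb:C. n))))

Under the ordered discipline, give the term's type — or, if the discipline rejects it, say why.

not well-typed under ordered — a, d, e, b left unused
usage: n=1; a (λ-bound)=0; d (λ-bound)=0; e (λ-bound)=0; b (λ-bound)=0
uses in reading order: n
typing: ✓ — B → C → (B → C) → C → B → B
summary: ordered ✗ | linear ✗ | affine ✓ | relevant ✗ | unrestricted ✓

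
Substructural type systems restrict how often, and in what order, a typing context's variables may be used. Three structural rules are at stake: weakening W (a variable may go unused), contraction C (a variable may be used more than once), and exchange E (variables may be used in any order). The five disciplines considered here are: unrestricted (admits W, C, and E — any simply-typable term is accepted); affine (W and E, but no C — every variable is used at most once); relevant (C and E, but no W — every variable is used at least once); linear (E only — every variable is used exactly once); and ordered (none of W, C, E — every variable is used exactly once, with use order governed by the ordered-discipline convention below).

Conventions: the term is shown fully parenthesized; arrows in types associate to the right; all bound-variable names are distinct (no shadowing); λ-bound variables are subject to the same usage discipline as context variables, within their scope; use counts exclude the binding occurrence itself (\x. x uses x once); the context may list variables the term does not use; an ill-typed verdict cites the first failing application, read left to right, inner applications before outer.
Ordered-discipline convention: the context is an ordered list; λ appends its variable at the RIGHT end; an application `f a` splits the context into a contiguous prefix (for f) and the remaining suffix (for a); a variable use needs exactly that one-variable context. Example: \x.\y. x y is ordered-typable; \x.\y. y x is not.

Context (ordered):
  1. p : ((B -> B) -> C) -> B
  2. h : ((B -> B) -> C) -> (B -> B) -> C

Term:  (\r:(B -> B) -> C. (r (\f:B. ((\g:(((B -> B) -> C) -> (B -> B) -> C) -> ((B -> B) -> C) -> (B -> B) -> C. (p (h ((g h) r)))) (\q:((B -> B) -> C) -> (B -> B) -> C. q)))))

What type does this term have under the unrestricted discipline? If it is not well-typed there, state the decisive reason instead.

term : ((B -> B) -> C) -> C
counts: p ×1; h ×2; r (bound) ×2; f (bound) ×0; g (bound) ×1; q (bound) ×1
use order (left to right): r, p, h, g, h, r, q
typing: well-typed — term : ((B -> B) -> C) -> C
summary: ordered ✗; linear ✗; affine ✗; relevant ✗; unrestricted ✓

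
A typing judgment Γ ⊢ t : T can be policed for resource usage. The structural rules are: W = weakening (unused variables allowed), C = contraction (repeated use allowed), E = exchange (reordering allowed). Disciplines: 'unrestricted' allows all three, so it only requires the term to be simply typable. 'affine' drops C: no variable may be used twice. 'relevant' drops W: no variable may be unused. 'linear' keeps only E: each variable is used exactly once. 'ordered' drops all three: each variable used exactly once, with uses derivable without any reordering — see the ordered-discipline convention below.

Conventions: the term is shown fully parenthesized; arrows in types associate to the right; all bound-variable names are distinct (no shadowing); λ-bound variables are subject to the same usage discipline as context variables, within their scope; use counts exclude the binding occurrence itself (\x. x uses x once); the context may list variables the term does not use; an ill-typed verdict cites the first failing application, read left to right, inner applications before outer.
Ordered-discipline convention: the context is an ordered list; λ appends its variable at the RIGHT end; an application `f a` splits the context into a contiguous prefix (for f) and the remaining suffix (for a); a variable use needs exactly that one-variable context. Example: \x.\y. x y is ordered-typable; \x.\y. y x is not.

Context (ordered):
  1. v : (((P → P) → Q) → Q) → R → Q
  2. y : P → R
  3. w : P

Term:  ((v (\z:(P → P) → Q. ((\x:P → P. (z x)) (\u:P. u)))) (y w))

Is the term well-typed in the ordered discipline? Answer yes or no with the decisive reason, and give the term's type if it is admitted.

yes — v, y, w, z, x, u once each; derivable with no W/C/E; term : Q
counts: v ×1, y ×1, w ×1, z [bound] ×1, x [bound] ×1, u [bound] ×1
left-to-right use order: v, z, x, u, y, w
typing: well-typed — term : Q
per-discipline verdicts: ordered ✓; linear ✓; affine ✓; relevant ✓; unrestricted ✓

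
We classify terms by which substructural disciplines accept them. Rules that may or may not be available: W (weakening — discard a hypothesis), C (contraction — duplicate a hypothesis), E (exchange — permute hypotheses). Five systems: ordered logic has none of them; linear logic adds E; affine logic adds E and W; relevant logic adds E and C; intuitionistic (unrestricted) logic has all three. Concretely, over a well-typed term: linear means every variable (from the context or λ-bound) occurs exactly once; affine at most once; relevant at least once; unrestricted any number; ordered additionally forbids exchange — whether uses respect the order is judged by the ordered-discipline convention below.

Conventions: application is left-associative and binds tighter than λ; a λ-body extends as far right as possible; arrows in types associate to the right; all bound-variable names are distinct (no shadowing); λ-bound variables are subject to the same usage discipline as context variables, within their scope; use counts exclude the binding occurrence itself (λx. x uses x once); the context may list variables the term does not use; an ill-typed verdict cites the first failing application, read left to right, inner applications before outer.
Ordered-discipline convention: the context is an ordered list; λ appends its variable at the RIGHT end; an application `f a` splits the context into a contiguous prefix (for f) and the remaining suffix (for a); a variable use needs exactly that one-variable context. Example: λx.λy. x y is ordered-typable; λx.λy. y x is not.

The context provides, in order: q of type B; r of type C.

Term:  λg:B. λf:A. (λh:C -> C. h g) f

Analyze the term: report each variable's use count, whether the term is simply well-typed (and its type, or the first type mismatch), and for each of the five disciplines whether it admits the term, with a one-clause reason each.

variable uses: q: 0×, r: 0×, g (bound): 1×, f (bound): 1×, h (bound): 1×
left-to-right use order: h, g, f
typing: ill-typed: argument of type B where C is required
ordered: ✗ — a type mismatch blocks all five
linear: ✗ — the type mismatch rejects it
affine: ✗ — not simply typable
relevant: ✗ — fails simple typing
unrestricted: ✗ — a type mismatch blocks all five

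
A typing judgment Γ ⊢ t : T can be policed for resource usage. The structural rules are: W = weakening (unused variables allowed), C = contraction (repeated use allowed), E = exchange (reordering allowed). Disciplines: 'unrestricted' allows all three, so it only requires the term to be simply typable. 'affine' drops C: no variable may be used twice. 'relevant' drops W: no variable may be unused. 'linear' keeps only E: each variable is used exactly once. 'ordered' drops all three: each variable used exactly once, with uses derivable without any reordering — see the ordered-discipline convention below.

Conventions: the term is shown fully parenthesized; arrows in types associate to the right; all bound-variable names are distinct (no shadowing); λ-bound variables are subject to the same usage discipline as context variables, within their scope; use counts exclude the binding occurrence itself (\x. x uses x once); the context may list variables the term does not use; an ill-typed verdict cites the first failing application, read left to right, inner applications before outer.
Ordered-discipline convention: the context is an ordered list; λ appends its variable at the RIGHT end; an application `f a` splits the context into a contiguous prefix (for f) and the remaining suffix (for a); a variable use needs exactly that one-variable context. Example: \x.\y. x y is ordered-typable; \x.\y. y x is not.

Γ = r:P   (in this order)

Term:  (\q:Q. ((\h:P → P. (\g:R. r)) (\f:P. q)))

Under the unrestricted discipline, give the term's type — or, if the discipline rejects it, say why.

not well-typed under unrestricted — fails simple typing
usage: r: 1, q [bound]: 1, h [bound]: 0, g [bound]: 0, f [bound]: 0
left-to-right use order: r, q
typing: ill-typed: an application expects P → P but receives P → Q
summary: ordered ✗ · linear ✗ · affine ✗ · relevant ✗ · unrestricted ✗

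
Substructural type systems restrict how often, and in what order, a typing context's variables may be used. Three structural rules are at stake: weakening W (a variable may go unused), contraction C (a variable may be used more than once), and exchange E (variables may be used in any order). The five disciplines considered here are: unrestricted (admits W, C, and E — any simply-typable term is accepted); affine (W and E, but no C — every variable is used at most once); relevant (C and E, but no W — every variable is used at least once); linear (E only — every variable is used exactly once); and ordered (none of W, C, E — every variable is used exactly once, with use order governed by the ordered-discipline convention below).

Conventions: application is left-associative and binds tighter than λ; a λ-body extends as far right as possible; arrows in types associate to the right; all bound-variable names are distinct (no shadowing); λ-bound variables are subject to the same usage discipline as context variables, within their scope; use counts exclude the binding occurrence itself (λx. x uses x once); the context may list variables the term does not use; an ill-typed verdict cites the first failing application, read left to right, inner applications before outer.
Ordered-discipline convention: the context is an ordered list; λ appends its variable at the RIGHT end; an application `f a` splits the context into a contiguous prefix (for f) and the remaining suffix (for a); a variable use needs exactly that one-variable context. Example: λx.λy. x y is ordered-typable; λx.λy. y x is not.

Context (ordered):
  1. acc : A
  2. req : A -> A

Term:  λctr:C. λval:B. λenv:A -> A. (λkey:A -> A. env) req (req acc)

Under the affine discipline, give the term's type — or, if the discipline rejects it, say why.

not well-typed under affine — repeated use of req ×2
usage: acc ×1; req ×2; ctr [bound] ×0; val [bound] ×0; env [bound] ×1; key [bound] ×0
use order (left to right): env, req, req, acc
typing: well-typed at C -> B -> (A -> A) -> A
across the five disciplines: ordered ✗, linear ✗, affine ✗, relevant ✗, unrestricted ✓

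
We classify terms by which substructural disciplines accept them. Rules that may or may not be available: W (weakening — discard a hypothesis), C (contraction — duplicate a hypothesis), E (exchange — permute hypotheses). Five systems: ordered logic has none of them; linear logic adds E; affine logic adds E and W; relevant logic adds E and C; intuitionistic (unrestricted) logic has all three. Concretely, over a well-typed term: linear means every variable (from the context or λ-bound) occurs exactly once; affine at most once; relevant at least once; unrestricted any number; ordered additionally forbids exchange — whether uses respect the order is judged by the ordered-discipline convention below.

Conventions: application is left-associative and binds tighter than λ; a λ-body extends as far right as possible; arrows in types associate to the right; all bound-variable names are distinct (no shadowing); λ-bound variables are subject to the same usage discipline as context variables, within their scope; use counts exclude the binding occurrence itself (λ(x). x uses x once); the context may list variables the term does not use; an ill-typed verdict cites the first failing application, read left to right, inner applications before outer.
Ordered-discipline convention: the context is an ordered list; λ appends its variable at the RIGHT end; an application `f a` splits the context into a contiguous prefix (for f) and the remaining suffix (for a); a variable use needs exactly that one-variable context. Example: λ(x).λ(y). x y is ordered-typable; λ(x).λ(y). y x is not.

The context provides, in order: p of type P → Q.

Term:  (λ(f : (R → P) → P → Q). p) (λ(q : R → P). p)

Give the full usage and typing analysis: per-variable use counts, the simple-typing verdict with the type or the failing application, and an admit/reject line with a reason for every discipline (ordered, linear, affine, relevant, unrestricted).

use counts: p: 2, f (bound): 0, q (bound): 0
uses in reading order: p, p
typing: well-typed — term : P → Q
ordered: ✗, uses contraction: p ×2; f, q never used (weakening)
linear: ✗, uses contraction: p ×2; f, q never used (weakening)
affine: ✗, uses contraction: p ×2
relevant: ✗, f, q never used (weakening)
unrestricted: ✓, typability at P → Q is all that's needed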